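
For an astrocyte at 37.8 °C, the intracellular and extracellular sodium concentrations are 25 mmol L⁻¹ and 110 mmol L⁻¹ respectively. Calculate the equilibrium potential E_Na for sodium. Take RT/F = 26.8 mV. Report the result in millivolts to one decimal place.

E = (26.8/z) · ln([Na⁺]_out/[Na⁺]_in) with z = +1.
= (26.8/1) · ln(110/25) = 26.80 · ln(4.4)
= 26.80 · (1.4816) = 39.71 mV

39.7 mV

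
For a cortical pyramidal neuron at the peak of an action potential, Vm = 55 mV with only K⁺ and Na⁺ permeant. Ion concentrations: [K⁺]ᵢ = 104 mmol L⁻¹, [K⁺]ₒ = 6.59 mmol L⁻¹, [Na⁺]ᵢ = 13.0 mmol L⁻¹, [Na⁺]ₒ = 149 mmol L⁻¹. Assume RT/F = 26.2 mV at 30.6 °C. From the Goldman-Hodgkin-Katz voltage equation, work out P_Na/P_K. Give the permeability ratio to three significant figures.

19.6

Let α = P_Na/P_K. GHK: Vm = 26.2·ln[(Kₒ + α·Naₒ)/(Kᵢ + α·Naᵢ)].
e^(Vm/26.2) = e^(55.0/26.2) = 8.1599
So 8.1599·(Kᵢ + α·Naᵢ) = Kₒ + α·Naₒ → α = (8.1599·104.0 − 6.59) / (149.0 − 8.1599·13.0)
α = (848.6 − 6.59) / (149.0 − 106.1) = 842/42.92 = 19.62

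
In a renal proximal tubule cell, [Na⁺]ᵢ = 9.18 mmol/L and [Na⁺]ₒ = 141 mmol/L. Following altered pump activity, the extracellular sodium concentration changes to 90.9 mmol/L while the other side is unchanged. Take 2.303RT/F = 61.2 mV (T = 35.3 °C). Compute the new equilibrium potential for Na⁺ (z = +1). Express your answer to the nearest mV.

61 mV

After the shift: [Na⁺]_out = 90.9, [Na⁺]_in = 9.18 mmol/L.
E_new = (61.2/1)·log₁₀(90.9/9.18) = 61.20 · (0.9957) = 60.94 mV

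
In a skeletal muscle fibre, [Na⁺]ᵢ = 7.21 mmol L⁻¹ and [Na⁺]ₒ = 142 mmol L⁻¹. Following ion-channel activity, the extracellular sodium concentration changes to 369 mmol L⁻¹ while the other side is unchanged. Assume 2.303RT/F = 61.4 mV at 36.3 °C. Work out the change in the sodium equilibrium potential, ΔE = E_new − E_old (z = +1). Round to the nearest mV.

25 mV

E_old = (61.4/1)·log₁₀(142/7.21) = 79.47 mV
E_new = (61.4/1)·log₁₀(369/7.21) = 104.94 mV
ΔE = 104.94 − (79.47) = 25.46 mV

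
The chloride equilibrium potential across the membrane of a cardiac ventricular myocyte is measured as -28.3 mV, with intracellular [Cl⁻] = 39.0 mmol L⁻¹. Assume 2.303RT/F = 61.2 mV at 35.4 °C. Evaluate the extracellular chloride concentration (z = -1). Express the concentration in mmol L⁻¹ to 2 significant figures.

Nernst: E = (61.2/-1) · log₁₀([out]/[in]), so log₁₀([out]/[in]) = -28.3 × -1 / 61.2 = 0.4624.
[out]/[in] = 10^(0.4624) = 2.9.
[out] = 2.9 × 39.0 = 113.1 mmol L⁻¹.

110 mmol L⁻¹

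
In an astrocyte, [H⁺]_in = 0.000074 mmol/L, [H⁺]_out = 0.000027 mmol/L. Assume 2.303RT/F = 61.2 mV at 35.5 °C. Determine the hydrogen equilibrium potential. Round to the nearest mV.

-27 mV

E = (61.2/z) · log₁₀([H⁺]_out/[H⁺]_in) with z = +1.
= (61.2/1) · log₁₀(0.000027/0.000074) = 61.20 · log₁₀(0.3649)
= 61.20 · (-0.4379) = -26.80 mV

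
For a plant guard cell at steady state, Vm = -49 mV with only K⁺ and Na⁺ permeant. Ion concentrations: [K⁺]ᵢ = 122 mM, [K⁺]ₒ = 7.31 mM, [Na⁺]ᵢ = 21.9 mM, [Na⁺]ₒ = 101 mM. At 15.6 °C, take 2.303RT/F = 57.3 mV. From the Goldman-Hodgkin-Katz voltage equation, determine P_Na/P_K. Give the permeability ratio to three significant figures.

0.0992

Let α = P_Na/P_K. GHK: Vm = 57.3·log₁₀[(Kₒ + α·Naₒ)/(Kᵢ + α·Naᵢ)].
10^(Vm/57.3) = 10^(-49.0/57.3) = 0.13959
So 0.13959·(Kᵢ + α·Naᵢ) = Kₒ + α·Naₒ → α = (0.13959·122.0 − 7.31) / (101.0 − 0.13959·21.9)
α = (17.03 − 7.31) / (101.0 − 3.057) = 9.72/97.94 = 0.09924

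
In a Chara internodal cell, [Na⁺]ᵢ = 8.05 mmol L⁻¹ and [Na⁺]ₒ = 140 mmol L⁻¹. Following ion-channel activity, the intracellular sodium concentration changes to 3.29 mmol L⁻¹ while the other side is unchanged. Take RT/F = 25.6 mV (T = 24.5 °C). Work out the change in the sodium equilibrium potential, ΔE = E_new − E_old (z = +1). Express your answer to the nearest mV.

E_old = (25.6/1)·ln(140/8.05) = 73.11 mV
E_new = (25.6/1)·ln(140/3.29) = 96.02 mV
ΔE = 96.02 − (73.11) = 22.91 mV

23 mV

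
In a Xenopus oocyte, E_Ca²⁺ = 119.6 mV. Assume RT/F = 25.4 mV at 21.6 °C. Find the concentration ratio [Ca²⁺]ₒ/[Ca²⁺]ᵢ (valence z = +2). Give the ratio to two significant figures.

ln([out]/[in]) = E·z/(25.4) = 119.6 × 2 / 25.4 = 9.4173
[out]/[in] = e^(9.4173) = 1.23e+04

12000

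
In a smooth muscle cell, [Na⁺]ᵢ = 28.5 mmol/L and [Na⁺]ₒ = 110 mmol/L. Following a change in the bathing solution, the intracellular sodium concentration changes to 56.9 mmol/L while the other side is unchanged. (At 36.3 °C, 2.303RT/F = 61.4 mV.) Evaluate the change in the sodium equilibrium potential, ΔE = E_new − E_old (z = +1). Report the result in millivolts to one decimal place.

E_old = (61.4/1)·log₁₀(110/28.5) = 36.01 mV
E_new = (61.4/1)·log₁₀(110/56.9) = 17.58 mV
ΔE = 17.58 − (36.01) = -18.44 mV

-18.4 mV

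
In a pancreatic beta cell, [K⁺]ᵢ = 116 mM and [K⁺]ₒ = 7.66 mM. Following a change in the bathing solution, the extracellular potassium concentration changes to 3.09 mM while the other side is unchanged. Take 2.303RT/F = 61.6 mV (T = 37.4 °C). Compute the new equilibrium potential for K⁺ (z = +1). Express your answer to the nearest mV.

After the shift: [K⁺]_out = 3.09, [K⁺]_in = 116 mM.
E_new = (61.6/1)·log₁₀(3.09/116) = 61.60 · (-1.5745) = -96.99 mV

-97 mV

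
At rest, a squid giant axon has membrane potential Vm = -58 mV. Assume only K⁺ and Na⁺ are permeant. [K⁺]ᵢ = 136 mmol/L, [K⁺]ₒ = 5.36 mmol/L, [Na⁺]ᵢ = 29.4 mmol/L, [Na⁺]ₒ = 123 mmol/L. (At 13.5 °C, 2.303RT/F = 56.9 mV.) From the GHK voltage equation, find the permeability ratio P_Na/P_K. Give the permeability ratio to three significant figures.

0.0636

Let α = P_Na/P_K. GHK: Vm = 56.9·log₁₀[(Kₒ + α·Naₒ)/(Kᵢ + α·Naᵢ)].
10^(Vm/56.9) = 10^(-58.0/56.9) = 0.095646
So 0.095646·(Kᵢ + α·Naᵢ) = Kₒ + α·Naₒ → α = (0.095646·136.0 − 5.36) / (123.0 − 0.095646·29.4)
α = (13.01 − 5.36) / (123.0 − 2.812) = 7.648/120.2 = 0.06363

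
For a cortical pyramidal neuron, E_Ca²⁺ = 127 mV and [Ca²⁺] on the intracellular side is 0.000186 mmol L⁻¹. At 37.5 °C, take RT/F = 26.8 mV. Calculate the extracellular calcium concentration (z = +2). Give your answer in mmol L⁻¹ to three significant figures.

2.43 mmol L⁻¹

Nernst: E = (26.8/2) · ln([out]/[in]), so ln([out]/[in]) = 127.0 × 2 / 26.8 = 9.4776.
[out]/[in] = e^(9.4776) = 1.306e+04.
[out] = 1.306e+04 × 0.000186 = 2.43 mmol L⁻¹.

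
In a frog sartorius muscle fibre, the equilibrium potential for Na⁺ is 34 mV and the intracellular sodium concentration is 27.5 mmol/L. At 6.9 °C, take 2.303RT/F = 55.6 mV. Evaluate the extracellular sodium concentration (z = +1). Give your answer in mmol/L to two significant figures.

Nernst: E = (55.6/1) · log₁₀([out]/[in]), so log₁₀([out]/[in]) = 34.0 × 1 / 55.6 = 0.6115.
[out]/[in] = 10^(0.6115) = 4.088.
[out] = 4.088 × 27.5 = 112.4 mmol/L.

110 mmol/L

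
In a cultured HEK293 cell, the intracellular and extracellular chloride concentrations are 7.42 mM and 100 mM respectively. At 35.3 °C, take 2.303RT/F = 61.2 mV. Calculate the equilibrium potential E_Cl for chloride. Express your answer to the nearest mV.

-69 mV

E = (61.2/z) · log₁₀([Cl⁻]_out/[Cl⁻]_in) with z = -1.
For an anion, dividing by z = -1 reverses the sign.
= (61.2/-1) · log₁₀(100/7.42) = -61.20 · log₁₀(13.48)
= -61.20 · (1.1296) = -69.13 mV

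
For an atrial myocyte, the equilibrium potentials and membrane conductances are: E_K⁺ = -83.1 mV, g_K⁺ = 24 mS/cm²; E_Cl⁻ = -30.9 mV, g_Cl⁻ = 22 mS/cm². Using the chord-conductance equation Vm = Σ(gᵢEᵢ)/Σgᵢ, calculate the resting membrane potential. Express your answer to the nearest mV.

Σ gᵢEᵢ = 24·(-83.1) + 22·(-30.9) = -2674.20
Σ gᵢ = 24 + 22 = 46
Vm = -2674.20 / 46 = -58.13 mV

-58 mV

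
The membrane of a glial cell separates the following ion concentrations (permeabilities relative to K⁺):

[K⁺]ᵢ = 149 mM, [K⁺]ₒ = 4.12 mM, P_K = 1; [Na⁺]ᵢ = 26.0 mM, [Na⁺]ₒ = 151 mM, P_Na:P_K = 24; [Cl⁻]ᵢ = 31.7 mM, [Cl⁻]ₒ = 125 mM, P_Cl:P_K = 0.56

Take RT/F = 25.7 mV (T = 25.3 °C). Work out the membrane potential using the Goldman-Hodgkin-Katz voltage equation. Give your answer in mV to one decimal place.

Vm = 25.7 · ln[(Σ P·[cation]ₒ + Σ P·[anion]ᵢ) / (Σ P·[cation]ᵢ + Σ P·[anion]ₒ)]
Numerator = 1×4.12 + 24×151 + 0.56×31.7 = 3646
Denominator = 1×149 + 24×26.0 + 0.56×125 = 843
Vm = 25.7 · ln(4.3249) = 25.7 × (1.4644) = 37.63 mV

37.6 mV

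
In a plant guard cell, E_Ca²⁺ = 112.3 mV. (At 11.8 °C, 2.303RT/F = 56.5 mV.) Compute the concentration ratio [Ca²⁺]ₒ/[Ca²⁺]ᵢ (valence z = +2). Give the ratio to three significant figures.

log₁₀([out]/[in]) = E·z/(56.5) = 112.3 × 2 / 56.5 = 3.9752
[out]/[in] = 10^(3.9752) = 9445

9450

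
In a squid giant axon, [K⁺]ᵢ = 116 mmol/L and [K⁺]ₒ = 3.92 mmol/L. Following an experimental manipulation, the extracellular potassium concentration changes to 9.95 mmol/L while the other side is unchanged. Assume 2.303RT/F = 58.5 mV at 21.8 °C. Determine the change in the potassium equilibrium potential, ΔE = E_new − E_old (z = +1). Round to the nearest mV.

24 mV

E_old = (58.5/1)·log₁₀(3.92/116) = -86.06 mV
E_new = (58.5/1)·log₁₀(9.95/116) = -62.40 mV
ΔE = -62.40 − (-86.06) = 23.67 mV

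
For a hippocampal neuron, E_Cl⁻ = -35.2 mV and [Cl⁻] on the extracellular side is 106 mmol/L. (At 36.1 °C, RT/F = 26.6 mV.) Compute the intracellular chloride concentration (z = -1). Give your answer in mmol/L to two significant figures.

Nernst: E = (26.6/-1) · ln([out]/[in]), so ln([out]/[in]) = -35.2 × -1 / 26.6 = 1.3233.
[out]/[in] = e^(1.3233) = 3.756.
[in] = 106 / 3.756 = 28.22 mmol/L.

28 mmol/L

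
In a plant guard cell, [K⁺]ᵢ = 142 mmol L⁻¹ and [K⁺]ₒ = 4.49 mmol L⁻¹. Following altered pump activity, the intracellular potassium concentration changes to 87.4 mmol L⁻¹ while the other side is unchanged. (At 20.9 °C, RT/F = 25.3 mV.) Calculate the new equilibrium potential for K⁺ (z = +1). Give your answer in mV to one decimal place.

After the shift: [K⁺]_out = 4.49, [K⁺]_in = 87.4 mmol L⁻¹.
E_new = (25.3/1)·ln(4.49/87.4) = 25.30 · (-2.9686) = -75.11 mV

-75.1 mV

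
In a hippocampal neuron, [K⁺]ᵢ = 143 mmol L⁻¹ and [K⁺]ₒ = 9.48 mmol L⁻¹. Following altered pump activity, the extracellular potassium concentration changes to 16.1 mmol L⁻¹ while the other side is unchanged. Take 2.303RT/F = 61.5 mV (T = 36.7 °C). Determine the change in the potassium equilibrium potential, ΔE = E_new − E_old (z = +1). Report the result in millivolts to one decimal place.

E_old = (61.5/1)·log₁₀(9.48/143) = -72.48 mV
E_new = (61.5/1)·log₁₀(16.1/143) = -58.33 mV
ΔE = -58.33 − (-72.48) = 14.15 mV

14.1 mV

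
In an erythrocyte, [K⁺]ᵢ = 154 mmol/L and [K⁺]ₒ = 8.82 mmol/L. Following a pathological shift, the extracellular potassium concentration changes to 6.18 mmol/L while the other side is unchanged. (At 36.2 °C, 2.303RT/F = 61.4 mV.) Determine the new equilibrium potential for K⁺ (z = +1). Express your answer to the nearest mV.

After the shift: [K⁺]_out = 6.18, [K⁺]_in = 154 mmol/L.
E_new = (61.4/1)·log₁₀(6.18/154) = 61.40 · (-1.3965) = -85.75 mV

-86 mV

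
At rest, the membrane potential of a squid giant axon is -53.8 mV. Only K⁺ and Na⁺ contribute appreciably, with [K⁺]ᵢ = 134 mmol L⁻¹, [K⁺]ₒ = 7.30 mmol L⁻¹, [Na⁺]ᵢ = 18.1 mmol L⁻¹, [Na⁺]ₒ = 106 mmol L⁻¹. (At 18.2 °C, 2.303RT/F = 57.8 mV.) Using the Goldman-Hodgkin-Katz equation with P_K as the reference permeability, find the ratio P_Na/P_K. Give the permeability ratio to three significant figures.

Let α = P_Na/P_K. GHK: Vm = 57.8·log₁₀[(Kₒ + α·Naₒ)/(Kᵢ + α·Naᵢ)].
10^(Vm/57.8) = 10^(-53.8/57.8) = 0.11727
So 0.11727·(Kᵢ + α·Naᵢ) = Kₒ + α·Naₒ → α = (0.11727·134.0 − 7.3) / (106.0 − 0.11727·18.1)
α = (15.71 − 7.3) / (106.0 − 2.123) = 8.415/103.9 = 0.08101

0.0810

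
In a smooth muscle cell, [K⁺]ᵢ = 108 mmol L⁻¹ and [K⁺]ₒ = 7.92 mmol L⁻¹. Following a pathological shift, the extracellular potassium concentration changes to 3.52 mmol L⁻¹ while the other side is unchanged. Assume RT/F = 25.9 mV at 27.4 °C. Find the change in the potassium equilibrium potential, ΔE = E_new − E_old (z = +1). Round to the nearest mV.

-21 mV

E_old = (25.9/1)·ln(7.92/108) = -67.67 mV
E_new = (25.9/1)·ln(3.52/108) = -88.67 mV
ΔE = -88.67 − (-67.67) = -21.00 mV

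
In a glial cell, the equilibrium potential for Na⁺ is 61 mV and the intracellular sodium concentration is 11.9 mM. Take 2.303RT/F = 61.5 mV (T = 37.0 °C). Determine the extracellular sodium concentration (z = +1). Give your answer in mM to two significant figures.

Nernst: E = (61.5/1) · log₁₀([out]/[in]), so log₁₀([out]/[in]) = 61.0 × 1 / 61.5 = 0.9919.
[out]/[in] = 10^(0.9919) = 9.815.
[out] = 9.815 × 11.9 = 116.8 mM.

120 mM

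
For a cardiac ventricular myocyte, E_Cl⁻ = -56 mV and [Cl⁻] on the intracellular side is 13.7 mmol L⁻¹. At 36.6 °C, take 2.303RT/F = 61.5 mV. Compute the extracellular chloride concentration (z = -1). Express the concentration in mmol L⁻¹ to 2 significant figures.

110 mmol L⁻¹

Nernst: E = (61.5/-1) · log₁₀([out]/[in]), so log₁₀([out]/[in]) = -56.0 × -1 / 61.5 = 0.9106.
[out]/[in] = 10^(0.9106) = 8.139.
[out] = 8.139 × 13.7 = 111.5 mmol L⁻¹.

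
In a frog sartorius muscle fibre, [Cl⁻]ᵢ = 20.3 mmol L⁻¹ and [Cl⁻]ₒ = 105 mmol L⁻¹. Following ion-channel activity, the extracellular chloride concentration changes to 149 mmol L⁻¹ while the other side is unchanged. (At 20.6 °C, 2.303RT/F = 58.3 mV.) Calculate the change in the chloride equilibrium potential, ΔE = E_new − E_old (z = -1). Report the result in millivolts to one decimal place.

-8.9 mV

E_old = (58.3/-1)·log₁₀(105/20.3) = -41.61 mV
E_new = (58.3/-1)·log₁₀(149/20.3) = -50.47 mV
ΔE = -50.47 − (-41.61) = -8.86 mV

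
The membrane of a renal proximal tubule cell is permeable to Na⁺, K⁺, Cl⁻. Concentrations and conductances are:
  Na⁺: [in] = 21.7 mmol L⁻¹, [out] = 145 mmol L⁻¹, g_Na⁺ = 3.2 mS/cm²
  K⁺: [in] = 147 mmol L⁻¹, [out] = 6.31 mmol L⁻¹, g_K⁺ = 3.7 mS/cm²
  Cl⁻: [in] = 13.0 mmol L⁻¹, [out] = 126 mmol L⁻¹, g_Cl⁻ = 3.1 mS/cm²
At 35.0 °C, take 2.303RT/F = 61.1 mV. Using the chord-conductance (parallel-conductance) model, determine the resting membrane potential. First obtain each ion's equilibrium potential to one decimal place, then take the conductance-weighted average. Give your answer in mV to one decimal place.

-33.5 mV

E_Na⁺ = (61.1/1)·log₁₀(145/21.7) = 50.4 mV
E_K⁺ = (61.1/1)·log₁₀(6.31/147) = -83.5 mV
E_Cl⁻ = (61.1/-1)·log₁₀(126/13.0) = -60.3 mV
Vm = (Σ gᵢEᵢ)/(Σ gᵢ) = (3.2·50.4 + 3.7·-83.5 + 3.1·-60.3) / (3.2 + 3.7 + 3.1)
= -334.60 / 10 = -33.46 mV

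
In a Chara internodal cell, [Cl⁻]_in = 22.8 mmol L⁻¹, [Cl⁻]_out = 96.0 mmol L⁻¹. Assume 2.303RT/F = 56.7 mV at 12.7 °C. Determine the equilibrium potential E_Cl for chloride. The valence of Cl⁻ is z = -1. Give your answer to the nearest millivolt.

-35 mV

E = (56.7/z) · log₁₀([Cl⁻]_out/[Cl⁻]_in) with z = -1.
For an anion, dividing by z = -1 reverses the sign.
= (56.7/-1) · log₁₀(96.0/22.8) = -56.70 · log₁₀(4.211)
= -56.70 · (0.6243) = -35.40 mV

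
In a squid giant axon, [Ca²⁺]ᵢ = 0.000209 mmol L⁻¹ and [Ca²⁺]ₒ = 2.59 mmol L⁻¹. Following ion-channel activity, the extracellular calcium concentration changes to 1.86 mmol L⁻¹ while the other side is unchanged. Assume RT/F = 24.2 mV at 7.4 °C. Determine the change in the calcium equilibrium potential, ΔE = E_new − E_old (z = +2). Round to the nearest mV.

-4 mV

E_old = (24.2/2)·ln(2.59/0.000209) = 114.04 mV
E_new = (24.2/2)·ln(1.86/0.000209) = 110.03 mV
ΔE = 110.03 − (114.04) = -4.01 mV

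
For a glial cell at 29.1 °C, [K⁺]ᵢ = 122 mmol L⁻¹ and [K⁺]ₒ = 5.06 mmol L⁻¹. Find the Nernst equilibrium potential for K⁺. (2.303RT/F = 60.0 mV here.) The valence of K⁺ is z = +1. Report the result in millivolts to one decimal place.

E = (60.0/z) · log₁₀([K⁺]_out/[K⁺]_in) with z = +1.
= (60.0/1) · log₁₀(5.06/122) = 60.00 · log₁₀(0.04148)
= 60.00 · (-1.3822) = -82.93 mV

-82.9 mV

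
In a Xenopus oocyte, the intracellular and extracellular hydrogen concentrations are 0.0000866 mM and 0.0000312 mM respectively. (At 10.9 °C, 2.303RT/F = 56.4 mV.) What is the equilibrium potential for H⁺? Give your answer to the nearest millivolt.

E = (56.4/z) · log₁₀([H⁺]_out/[H⁺]_in) with z = +1.
= (56.4/1) · log₁₀(0.0000312/0.0000866) = 56.40 · log₁₀(0.3603)
= 56.40 · (-0.4434) = -25.01 mV

-25 mV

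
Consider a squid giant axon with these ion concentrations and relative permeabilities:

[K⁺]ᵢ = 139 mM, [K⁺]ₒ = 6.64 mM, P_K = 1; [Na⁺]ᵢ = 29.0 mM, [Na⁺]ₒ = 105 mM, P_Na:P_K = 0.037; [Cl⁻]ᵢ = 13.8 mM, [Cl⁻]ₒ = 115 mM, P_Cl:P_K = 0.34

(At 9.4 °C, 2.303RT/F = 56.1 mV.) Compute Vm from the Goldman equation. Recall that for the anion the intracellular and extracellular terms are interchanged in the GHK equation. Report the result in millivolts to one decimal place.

-60.1 mV

Vm = 56.1 · log₁₀[(Σ P·[cation]ₒ + Σ P·[anion]ᵢ) / (Σ P·[cation]ᵢ + Σ P·[anion]ₒ)]
Numerator = 1×6.64 + 0.037×105 + 0.34×13.8 = 15.22
Denominator = 1×139 + 0.037×29.0 + 0.34×115 = 179.2
Vm = 56.1 · log₁₀(0.084929) = 56.1 × (-1.0709) = -60.08 mV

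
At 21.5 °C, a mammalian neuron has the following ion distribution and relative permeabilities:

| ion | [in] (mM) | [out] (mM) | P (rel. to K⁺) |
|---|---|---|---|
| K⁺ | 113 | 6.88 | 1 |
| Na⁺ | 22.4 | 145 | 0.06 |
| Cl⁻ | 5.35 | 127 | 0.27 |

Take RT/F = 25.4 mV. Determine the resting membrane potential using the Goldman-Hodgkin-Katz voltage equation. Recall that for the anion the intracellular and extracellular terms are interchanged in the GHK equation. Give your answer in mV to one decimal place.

Vm = 25.4 · ln[(Σ P·[cation]ₒ + Σ P·[anion]ᵢ) / (Σ P·[cation]ᵢ + Σ P·[anion]ₒ)]
Numerator = 1×6.88 + 0.06×145 + 0.27×5.35 = 17.02
Denominator = 1×113 + 0.06×22.4 + 0.27×127 = 148.6
Vm = 25.4 · ln(0.11454) = 25.4 × (-2.1668) = -55.04 mV

-55.0 mV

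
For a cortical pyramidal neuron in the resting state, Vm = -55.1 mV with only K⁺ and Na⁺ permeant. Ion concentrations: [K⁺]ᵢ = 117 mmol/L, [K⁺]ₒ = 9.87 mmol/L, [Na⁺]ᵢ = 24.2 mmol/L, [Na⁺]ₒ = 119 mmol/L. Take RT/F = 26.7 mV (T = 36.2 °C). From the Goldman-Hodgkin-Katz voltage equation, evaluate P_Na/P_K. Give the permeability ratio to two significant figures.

Let α = P_Na/P_K. GHK: Vm = 26.7·ln[(Kₒ + α·Naₒ)/(Kᵢ + α·Naᵢ)].
e^(Vm/26.7) = e^(-55.1/26.7) = 0.12699
So 0.12699·(Kᵢ + α·Naᵢ) = Kₒ + α·Naₒ → α = (0.12699·117.0 − 9.87) / (119.0 − 0.12699·24.2)
α = (14.86 − 9.87) / (119.0 − 3.073) = 4.987/115.9 = 0.04302

0.043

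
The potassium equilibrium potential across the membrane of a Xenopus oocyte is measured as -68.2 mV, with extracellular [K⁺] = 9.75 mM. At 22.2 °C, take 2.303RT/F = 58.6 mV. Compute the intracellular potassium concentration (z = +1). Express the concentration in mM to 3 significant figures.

142 mM

Nernst: E = (58.6/1) · log₁₀([out]/[in]), so log₁₀([out]/[in]) = -68.2 × 1 / 58.6 = -1.1638.
[out]/[in] = 10^(-1.1638) = 0.06858.
[in] = 9.75 / 0.06858 = 142.2 mM.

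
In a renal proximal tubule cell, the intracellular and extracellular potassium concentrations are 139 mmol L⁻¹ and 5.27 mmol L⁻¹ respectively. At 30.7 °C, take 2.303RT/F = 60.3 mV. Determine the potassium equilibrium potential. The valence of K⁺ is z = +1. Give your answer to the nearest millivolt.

E = (60.3/z) · log₁₀([K⁺]_out/[K⁺]_in) with z = +1.
= (60.3/1) · log₁₀(5.27/139) = 60.30 · log₁₀(0.03791)
= 60.30 · (-1.4212) = -85.70 mV

-86 mV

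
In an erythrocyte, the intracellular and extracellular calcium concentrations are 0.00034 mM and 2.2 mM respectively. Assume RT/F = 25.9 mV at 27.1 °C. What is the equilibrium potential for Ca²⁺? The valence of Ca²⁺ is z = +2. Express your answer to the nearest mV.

E = (25.9/z) · ln([Ca²⁺]_out/[Ca²⁺]_in) with z = +2.
= (25.9/2) · ln(2.2/0.00034) = 12.95 · ln(6471)
= 12.95 · (8.7750) = 113.64 mV

114 mV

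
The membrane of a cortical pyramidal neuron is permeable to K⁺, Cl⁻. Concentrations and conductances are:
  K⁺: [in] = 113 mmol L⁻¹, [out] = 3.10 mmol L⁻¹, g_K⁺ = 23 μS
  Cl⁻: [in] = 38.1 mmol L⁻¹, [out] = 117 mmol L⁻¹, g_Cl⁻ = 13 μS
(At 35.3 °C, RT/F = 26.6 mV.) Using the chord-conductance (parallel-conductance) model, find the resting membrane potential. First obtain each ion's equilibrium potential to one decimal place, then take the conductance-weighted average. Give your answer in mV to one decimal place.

E_K⁺ = (26.6/1)·ln(3.10/113) = -95.7 mV
E_Cl⁻ = (26.6/-1)·ln(117/38.1) = -29.8 mV
Vm = (Σ gᵢEᵢ)/(Σ gᵢ) = (23·-95.7 + 13·-29.8) / (23 + 13)
= -2588.50 / 36 = -71.90 mV

-71.9 mV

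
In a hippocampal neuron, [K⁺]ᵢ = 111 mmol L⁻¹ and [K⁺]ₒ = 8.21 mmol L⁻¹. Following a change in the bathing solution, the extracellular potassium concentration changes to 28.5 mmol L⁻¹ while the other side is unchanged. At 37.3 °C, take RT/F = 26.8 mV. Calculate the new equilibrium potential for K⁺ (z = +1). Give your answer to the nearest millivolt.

-36 mV

After the shift: [K⁺]_out = 28.5, [K⁺]_in = 111 mmol L⁻¹.
E_new = (26.8/1)·ln(28.5/111) = 26.80 · (-1.3596) = -36.44 mV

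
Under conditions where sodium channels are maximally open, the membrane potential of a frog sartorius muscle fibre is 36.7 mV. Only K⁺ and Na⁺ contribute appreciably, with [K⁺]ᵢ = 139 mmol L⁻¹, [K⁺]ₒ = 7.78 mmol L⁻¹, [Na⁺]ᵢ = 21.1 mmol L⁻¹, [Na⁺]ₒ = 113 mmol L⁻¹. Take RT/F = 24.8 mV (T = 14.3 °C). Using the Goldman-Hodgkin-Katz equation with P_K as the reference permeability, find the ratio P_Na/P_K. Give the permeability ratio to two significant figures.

Let α = P_Na/P_K. GHK: Vm = 24.8·ln[(Kₒ + α·Naₒ)/(Kᵢ + α·Naᵢ)].
e^(Vm/24.8) = e^(36.7/24.8) = 4.3922
So 4.3922·(Kᵢ + α·Naᵢ) = Kₒ + α·Naₒ → α = (4.3922·139.0 − 7.78) / (113.0 − 4.3922·21.1)
α = (610.5 − 7.78) / (113.0 − 92.68) = 602.7/20.32 = 29.66

30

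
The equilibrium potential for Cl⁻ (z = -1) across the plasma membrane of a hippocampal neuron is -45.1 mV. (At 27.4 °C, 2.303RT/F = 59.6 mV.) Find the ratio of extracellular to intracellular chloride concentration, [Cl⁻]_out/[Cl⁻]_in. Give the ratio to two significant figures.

5.7

log₁₀([out]/[in]) = E·z/(59.6) = -45.1 × -1 / 59.6 = 0.7567
[out]/[in] = 10^(0.7567) = 5.711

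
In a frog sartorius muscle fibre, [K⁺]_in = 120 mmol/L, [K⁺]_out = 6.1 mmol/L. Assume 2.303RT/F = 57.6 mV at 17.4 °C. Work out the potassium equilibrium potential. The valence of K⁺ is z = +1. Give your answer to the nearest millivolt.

-75 mV

E = (57.6/z) · log₁₀([K⁺]_out/[K⁺]_in) with z = +1.
= (57.6/1) · log₁₀(6.1/120) = 57.60 · log₁₀(0.05083)
= 57.60 · (-1.2939) = -74.53 mV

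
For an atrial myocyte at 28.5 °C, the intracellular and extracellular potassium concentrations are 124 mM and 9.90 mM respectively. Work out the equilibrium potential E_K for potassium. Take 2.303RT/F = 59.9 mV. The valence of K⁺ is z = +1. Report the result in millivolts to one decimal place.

-65.8 mV

E = (59.9/z) · log₁₀([K⁺]_out/[K⁺]_in) with z = +1.
= (59.9/1) · log₁₀(9.90/124) = 59.90 · log₁₀(0.07984)
= 59.90 · (-1.0978) = -65.76 mV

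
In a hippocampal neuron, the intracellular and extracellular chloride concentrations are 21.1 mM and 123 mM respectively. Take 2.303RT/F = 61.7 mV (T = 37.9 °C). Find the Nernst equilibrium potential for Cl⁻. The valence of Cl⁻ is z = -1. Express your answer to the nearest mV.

-47 mV

E = (61.7/z) · log₁₀([Cl⁻]_out/[Cl⁻]_in) with z = -1.
For an anion, dividing by z = -1 reverses the sign.
= (61.7/-1) · log₁₀(123/21.1) = -61.70 · log₁₀(5.829)
= -61.70 · (0.7656) = -47.24 mV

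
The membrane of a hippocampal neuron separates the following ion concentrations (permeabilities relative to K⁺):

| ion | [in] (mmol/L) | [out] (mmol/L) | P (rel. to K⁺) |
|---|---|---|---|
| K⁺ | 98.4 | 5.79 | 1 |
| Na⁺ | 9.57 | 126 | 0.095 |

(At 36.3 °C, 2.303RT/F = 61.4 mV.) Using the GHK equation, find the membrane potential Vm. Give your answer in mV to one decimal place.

Vm = 61.4 · log₁₀[(Σ P·[cation]ₒ + Σ P·[anion]ᵢ) / (Σ P·[cation]ᵢ + Σ P·[anion]ₒ)]
Numerator = 1×5.79 + 0.095×126 = 17.76
Denominator = 1×98.4 + 0.095×9.57 = 99.31
Vm = 61.4 · log₁₀(0.17884) = 61.4 × (-0.7475) = -45.90 mV

-45.9 mV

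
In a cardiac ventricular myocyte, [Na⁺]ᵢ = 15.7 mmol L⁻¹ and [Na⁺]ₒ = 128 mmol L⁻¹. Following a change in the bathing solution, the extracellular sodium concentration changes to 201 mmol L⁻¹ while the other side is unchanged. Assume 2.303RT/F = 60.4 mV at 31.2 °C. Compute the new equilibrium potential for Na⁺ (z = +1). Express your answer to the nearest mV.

After the shift: [Na⁺]_out = 201, [Na⁺]_in = 15.7 mmol L⁻¹.
E_new = (60.4/1)·log₁₀(201/15.7) = 60.40 · (1.1073) = 66.88 mV

67 mV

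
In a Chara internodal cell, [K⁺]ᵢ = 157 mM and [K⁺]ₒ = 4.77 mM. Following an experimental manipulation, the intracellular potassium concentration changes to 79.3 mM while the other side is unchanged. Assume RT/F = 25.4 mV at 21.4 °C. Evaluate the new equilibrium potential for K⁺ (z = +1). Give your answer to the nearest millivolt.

After the shift: [K⁺]_out = 4.77, [K⁺]_in = 79.3 mM.
E_new = (25.4/1)·ln(4.77/79.3) = 25.40 · (-2.8109) = -71.40 mV

-71 mV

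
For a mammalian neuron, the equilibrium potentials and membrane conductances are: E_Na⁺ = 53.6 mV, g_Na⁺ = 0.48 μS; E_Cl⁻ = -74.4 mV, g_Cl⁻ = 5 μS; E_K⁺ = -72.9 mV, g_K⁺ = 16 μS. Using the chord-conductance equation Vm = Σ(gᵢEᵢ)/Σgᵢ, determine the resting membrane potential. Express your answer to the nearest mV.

-70 mV

Σ gᵢEᵢ = 0.48·(53.6) + 5·(-74.4) + 16·(-72.9) = -1512.67
Σ gᵢ = 0.48 + 5 + 16 = 21.48
Vm = -1512.67 / 21.48 = -70.42 mV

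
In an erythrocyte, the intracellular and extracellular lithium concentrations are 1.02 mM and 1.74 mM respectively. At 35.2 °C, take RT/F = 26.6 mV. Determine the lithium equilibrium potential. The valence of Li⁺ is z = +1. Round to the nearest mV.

E = (26.6/z) · ln([Li⁺]_out/[Li⁺]_in) with z = +1.
= (26.6/1) · ln(1.74/1.02) = 26.60 · ln(1.706)
= 26.60 · (0.5341) = 14.21 mV

14 mV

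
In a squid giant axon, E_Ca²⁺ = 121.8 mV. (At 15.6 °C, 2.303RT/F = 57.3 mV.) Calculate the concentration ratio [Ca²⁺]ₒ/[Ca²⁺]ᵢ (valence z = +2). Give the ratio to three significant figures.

log₁₀([out]/[in]) = E·z/(57.3) = 121.8 × 2 / 57.3 = 4.2513
[out]/[in] = 10^(4.2513) = 1.784e+04

17800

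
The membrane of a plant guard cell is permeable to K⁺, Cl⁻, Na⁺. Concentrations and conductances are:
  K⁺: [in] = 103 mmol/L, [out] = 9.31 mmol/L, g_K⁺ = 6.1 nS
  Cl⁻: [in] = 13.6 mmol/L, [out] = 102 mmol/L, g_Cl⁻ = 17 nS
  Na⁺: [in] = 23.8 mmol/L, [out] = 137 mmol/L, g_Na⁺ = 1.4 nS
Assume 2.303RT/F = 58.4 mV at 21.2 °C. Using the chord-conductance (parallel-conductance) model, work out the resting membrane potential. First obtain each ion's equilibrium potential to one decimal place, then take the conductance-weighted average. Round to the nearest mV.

E_K⁺ = (58.4/1)·log₁₀(9.31/103) = -61.0 mV
E_Cl⁻ = (58.4/-1)·log₁₀(102/13.6) = -51.1 mV
E_Na⁺ = (58.4/1)·log₁₀(137/23.8) = 44.4 mV
Vm = (Σ gᵢEᵢ)/(Σ gᵢ) = (6.1·-61.0 + 17·-51.1 + 1.4·44.4) / (6.1 + 17 + 1.4)
= -1178.64 / 24.5 = -48.11 mV

-48 mV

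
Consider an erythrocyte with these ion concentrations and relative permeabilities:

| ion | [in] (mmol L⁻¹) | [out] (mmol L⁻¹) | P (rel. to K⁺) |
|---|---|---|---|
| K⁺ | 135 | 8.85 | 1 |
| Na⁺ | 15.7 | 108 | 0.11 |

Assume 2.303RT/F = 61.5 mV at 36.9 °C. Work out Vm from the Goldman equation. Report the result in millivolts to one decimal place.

-50.4 mV

Vm = 61.5 · log₁₀[(Σ P·[cation]ₒ + Σ P·[anion]ᵢ) / (Σ P·[cation]ᵢ + Σ P·[anion]ₒ)]
Numerator = 1×8.85 + 0.11×108 = 20.73
Denominator = 1×135 + 0.11×15.7 = 136.7
Vm = 61.5 · log₁₀(0.15162) = 61.5 × (-0.8193) = -50.38 mV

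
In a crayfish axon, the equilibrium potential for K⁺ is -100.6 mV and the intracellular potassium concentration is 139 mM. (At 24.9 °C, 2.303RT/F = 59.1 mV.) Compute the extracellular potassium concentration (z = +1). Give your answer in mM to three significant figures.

Nernst: E = (59.1/1) · log₁₀([out]/[in]), so log₁₀([out]/[in]) = -100.6 × 1 / 59.1 = -1.7022.
[out]/[in] = 10^(-1.7022) = 0.01985.
[out] = 0.01985 × 139 = 2.759 mM.

2.76 mM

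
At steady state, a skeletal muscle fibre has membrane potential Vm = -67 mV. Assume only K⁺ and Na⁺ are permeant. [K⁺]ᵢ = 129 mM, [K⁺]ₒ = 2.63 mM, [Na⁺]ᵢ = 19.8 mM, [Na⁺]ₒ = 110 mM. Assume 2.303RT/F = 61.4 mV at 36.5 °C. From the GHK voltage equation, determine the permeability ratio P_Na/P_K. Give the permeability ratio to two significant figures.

0.072

Let α = P_Na/P_K. GHK: Vm = 61.4·log₁₀[(Kₒ + α·Naₒ)/(Kᵢ + α·Naᵢ)].
10^(Vm/61.4) = 10^(-67.0/61.4) = 0.081058
So 0.081058·(Kᵢ + α·Naᵢ) = Kₒ + α·Naₒ → α = (0.081058·129.0 − 2.63) / (110.0 − 0.081058·19.8)
α = (10.46 − 2.63) / (110.0 − 1.605) = 7.826/108.4 = 0.0722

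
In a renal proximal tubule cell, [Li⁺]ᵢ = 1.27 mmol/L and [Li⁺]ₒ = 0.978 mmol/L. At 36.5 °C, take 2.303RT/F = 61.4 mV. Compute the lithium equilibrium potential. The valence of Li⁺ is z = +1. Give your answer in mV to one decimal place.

-7.0 mV

E = (61.4/z) · log₁₀([Li⁺]_out/[Li⁺]_in) with z = +1.
= (61.4/1) · log₁₀(0.978/1.27) = 61.40 · log₁₀(0.7701)
= 61.40 · (-0.1135) = -6.97 mV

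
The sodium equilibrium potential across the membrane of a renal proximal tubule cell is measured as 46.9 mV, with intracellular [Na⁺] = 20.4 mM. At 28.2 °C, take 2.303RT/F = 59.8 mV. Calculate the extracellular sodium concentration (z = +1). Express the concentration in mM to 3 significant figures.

Nernst: E = (59.8/1) · log₁₀([out]/[in]), so log₁₀([out]/[in]) = 46.9 × 1 / 59.8 = 0.7843.
[out]/[in] = 10^(0.7843) = 6.085.
[out] = 6.085 × 20.4 = 124.1 mM.

124 mM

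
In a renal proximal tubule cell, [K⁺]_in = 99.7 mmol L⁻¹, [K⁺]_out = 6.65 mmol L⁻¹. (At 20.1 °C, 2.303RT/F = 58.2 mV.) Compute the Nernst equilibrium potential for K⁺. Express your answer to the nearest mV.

-68 mV

E = (58.2/z) · log₁₀([K⁺]_out/[K⁺]_in) with z = +1.
= (58.2/1) · log₁₀(6.65/99.7) = 58.20 · log₁₀(0.0667)
= 58.20 · (-1.1759) = -68.44 mV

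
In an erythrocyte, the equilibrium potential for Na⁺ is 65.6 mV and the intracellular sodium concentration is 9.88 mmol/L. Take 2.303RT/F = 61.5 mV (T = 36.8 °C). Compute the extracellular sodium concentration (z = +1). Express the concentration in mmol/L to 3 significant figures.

Nernst: E = (61.5/1) · log₁₀([out]/[in]), so log₁₀([out]/[in]) = 65.6 × 1 / 61.5 = 1.0667.
[out]/[in] = 10^(1.0667) = 11.66.
[out] = 11.66 × 9.88 = 115.2 mmol/L.

115 mmol/L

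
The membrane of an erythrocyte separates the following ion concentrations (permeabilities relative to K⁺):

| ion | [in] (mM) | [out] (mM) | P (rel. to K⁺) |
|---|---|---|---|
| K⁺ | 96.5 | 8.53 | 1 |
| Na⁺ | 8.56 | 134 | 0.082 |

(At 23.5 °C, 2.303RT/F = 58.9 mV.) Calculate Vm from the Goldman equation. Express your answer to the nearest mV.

-41 mV

Vm = 58.9 · log₁₀[(Σ P·[cation]ₒ + Σ P·[anion]ᵢ) / (Σ P·[cation]ᵢ + Σ P·[anion]ₒ)]
Numerator = 1×8.53 + 0.082×134 = 19.52
Denominator = 1×96.5 + 0.082×8.56 = 97.2
Vm = 58.9 · log₁₀(0.2008) = 58.9 × (-0.6972) = -41.07 mV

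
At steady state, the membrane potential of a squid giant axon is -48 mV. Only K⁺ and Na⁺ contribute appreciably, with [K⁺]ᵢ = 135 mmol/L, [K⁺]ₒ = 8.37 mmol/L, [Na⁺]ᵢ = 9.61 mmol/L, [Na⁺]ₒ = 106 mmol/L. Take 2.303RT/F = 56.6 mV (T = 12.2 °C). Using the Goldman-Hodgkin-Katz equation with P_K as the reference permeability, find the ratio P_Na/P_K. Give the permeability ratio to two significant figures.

0.10

Let α = P_Na/P_K. GHK: Vm = 56.6·log₁₀[(Kₒ + α·Naₒ)/(Kᵢ + α·Naᵢ)].
10^(Vm/56.6) = 10^(-48.0/56.6) = 0.14189
So 0.14189·(Kᵢ + α·Naᵢ) = Kₒ + α·Naₒ → α = (0.14189·135.0 − 8.37) / (106.0 − 0.14189·9.61)
α = (19.15 − 8.37) / (106.0 − 1.364) = 10.78/104.6 = 0.1031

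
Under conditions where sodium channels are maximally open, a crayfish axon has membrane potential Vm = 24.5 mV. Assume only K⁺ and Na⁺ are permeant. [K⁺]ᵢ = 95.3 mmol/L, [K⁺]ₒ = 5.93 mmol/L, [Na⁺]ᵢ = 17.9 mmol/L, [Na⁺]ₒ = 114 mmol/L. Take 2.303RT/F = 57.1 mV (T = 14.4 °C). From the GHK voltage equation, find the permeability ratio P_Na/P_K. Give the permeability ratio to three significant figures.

3.79

Let α = P_Na/P_K. GHK: Vm = 57.1·log₁₀[(Kₒ + α·Naₒ)/(Kᵢ + α·Naᵢ)].
10^(Vm/57.1) = 10^(24.5/57.1) = 2.6858
So 2.6858·(Kᵢ + α·Naᵢ) = Kₒ + α·Naₒ → α = (2.6858·95.3 − 5.93) / (114.0 − 2.6858·17.9)
α = (256 − 5.93) / (114.0 − 48.08) = 250/65.92 = 3.793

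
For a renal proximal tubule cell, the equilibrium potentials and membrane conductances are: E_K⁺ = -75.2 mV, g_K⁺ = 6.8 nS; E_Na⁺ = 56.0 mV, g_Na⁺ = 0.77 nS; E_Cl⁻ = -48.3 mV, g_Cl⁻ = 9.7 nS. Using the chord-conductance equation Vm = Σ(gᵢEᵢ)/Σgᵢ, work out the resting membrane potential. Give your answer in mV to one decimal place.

Σ gᵢEᵢ = 6.8·(-75.2) + 0.77·(56.0) + 9.7·(-48.3) = -936.75
Σ gᵢ = 6.8 + 0.77 + 9.7 = 17.27
Vm = -936.75 / 17.27 = -54.24 mV

-54.2 mV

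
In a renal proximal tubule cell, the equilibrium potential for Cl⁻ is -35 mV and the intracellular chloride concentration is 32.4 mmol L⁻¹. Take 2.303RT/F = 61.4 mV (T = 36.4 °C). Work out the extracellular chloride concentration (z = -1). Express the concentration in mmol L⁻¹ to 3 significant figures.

120 mmol L⁻¹

Nernst: E = (61.4/-1) · log₁₀([out]/[in]), so log₁₀([out]/[in]) = -35.0 × -1 / 61.4 = 0.5700.
[out]/[in] = 10^(0.5700) = 3.716.
[out] = 3.716 × 32.4 = 120.4 mmol L⁻¹.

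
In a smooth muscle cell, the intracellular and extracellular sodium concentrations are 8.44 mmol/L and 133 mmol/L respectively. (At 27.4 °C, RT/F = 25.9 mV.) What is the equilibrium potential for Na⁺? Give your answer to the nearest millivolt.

E = (25.9/z) · ln([Na⁺]_out/[Na⁺]_in) with z = +1.
= (25.9/1) · ln(133/8.44) = 25.90 · ln(15.76)
= 25.90 · (2.7574) = 71.42 mV

71 mV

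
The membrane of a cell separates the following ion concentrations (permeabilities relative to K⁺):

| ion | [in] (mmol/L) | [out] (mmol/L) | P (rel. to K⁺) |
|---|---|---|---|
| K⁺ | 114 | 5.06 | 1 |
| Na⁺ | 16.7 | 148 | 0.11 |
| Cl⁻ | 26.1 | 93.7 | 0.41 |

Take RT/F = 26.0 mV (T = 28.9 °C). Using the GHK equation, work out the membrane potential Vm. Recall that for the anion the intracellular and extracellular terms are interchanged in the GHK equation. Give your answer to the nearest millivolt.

-41 mV

Vm = 26.0 · ln[(Σ P·[cation]ₒ + Σ P·[anion]ᵢ) / (Σ P·[cation]ᵢ + Σ P·[anion]ₒ)]
Numerator = 1×5.06 + 0.11×148 + 0.41×26.1 = 32.04
Denominator = 1×114 + 0.11×16.7 + 0.41×93.7 = 154.3
Vm = 26.0 · ln(0.20772) = 26.0 × (-1.5716) = -40.86 mV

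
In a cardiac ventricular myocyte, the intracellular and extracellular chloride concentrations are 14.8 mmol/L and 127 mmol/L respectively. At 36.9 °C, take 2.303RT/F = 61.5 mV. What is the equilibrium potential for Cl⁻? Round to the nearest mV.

-57 mV

E = (61.5/z) · log₁₀([Cl⁻]_out/[Cl⁻]_in) with z = -1.
For an anion, dividing by z = -1 reverses the sign.
= (61.5/-1) · log₁₀(127/14.8) = -61.50 · log₁₀(8.581)
= -61.50 · (0.9335) = -57.41 mV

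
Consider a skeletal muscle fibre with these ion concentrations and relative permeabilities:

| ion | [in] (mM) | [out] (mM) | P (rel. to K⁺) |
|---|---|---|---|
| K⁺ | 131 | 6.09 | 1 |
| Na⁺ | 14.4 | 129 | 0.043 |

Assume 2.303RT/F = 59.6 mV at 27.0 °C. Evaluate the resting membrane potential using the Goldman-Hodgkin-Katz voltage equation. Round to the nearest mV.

Vm = 59.6 · log₁₀[(Σ P·[cation]ₒ + Σ P·[anion]ᵢ) / (Σ P·[cation]ᵢ + Σ P·[anion]ₒ)]
Numerator = 1×6.09 + 0.043×129 = 11.64
Denominator = 1×131 + 0.043×14.4 = 131.6
Vm = 59.6 · log₁₀(0.088414) = 59.6 × (-1.0535) = -62.79 mV

-63 mV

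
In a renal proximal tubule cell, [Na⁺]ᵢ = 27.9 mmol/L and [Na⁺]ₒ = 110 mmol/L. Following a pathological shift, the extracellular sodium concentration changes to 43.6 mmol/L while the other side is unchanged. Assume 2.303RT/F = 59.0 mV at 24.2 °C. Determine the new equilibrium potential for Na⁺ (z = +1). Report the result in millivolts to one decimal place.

11.4 mV

After the shift: [Na⁺]_out = 43.6, [Na⁺]_in = 27.9 mmol/L.
E_new = (59.0/1)·log₁₀(43.6/27.9) = 59.00 · (0.1939) = 11.44 mV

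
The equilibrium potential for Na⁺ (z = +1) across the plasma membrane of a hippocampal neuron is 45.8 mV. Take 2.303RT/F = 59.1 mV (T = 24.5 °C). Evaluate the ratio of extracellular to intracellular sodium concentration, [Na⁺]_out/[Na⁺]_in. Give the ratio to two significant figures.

log₁₀([out]/[in]) = E·z/(59.1) = 45.8 × 1 / 59.1 = 0.7750
[out]/[in] = 10^(0.7750) = 5.956

6.0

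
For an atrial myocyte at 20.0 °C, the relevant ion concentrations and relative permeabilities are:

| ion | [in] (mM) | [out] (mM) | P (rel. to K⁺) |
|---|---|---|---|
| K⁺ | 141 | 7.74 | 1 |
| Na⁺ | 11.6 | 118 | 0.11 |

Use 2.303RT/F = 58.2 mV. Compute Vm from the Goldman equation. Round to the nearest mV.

-49 mV

Vm = 58.2 · log₁₀[(Σ P·[cation]ₒ + Σ P·[anion]ᵢ) / (Σ P·[cation]ᵢ + Σ P·[anion]ₒ)]
Numerator = 1×7.74 + 0.11×118 = 20.72
Denominator = 1×141 + 0.11×11.6 = 142.3
Vm = 58.2 · log₁₀(0.14563) = 58.2 × (-0.8367) = -48.70 mV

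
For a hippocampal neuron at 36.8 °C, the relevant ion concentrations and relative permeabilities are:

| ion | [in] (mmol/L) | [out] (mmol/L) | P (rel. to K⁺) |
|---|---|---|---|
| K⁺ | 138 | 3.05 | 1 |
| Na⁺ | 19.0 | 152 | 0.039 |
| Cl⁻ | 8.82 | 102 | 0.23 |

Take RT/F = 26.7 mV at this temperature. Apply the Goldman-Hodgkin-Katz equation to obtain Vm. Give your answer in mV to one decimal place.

Vm = 26.7 · ln[(Σ P·[cation]ₒ + Σ P·[anion]ᵢ) / (Σ P·[cation]ᵢ + Σ P·[anion]ₒ)]
Numerator = 1×3.05 + 0.039×152 + 0.23×8.82 = 11.01
Denominator = 1×138 + 0.039×19.0 + 0.23×102 = 162.2
Vm = 26.7 · ln(0.067858) = 26.7 × (-2.6903) = -71.83 mV

-71.8 mV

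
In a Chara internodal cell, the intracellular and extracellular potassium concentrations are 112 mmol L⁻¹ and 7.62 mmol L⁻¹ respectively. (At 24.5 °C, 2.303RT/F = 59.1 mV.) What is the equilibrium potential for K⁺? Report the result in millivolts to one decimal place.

-69.0 mV

E = (59.1/z) · log₁₀([K⁺]_out/[K⁺]_in) with z = +1.
= (59.1/1) · log₁₀(7.62/112) = 59.10 · log₁₀(0.06804)
= 59.10 · (-1.1673) = -68.99 mV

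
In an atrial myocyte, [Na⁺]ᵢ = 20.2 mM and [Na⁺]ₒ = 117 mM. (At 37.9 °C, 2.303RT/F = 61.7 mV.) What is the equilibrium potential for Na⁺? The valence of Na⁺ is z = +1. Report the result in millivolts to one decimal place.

E = (61.7/z) · log₁₀([Na⁺]_out/[Na⁺]_in) with z = +1.
= (61.7/1) · log₁₀(117/20.2) = 61.70 · log₁₀(5.792)
= 61.70 · (0.7628) = 47.07 mV

47.1 mV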